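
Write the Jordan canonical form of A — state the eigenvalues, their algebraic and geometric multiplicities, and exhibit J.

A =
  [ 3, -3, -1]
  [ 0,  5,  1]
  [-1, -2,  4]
J_3(4)

The characteristic polynomial is
  det(x·I − A) = x^3 - 12*x^2 + 48*x - 64 = (x - 4)^3

Eigenvalues and multiplicities (the geometric multiplicity of λ is n − rank(A − λI), which equals the number of Jordan blocks for λ):
  λ = 4: algebraic multiplicity = 3, geometric multiplicity = 1

Determining the block sizes for each eigenvalue:
  λ = 4: one block (gm = 1), so the single block has size am = 3 → block sizes [3]

Assembling the blocks gives a Jordan form
J =
  [4, 1, 0]
  [0, 4, 1]
  [0, 0, 4]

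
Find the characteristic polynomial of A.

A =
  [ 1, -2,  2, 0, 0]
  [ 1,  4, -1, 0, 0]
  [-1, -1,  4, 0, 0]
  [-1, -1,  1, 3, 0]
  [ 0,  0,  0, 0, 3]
x^5 - 15*x^4 + 90*x^3 - 270*x^2 + 405*x - 243

Expanding det(x·I − A) (e.g. by cofactor expansion or by noting that A is similar to its Jordan form J, which has the same characteristic polynomial as A) gives
  χ_A(x) = x^5 - 15*x^4 + 90*x^3 - 270*x^2 + 405*x - 243
which factors as (x - 3)^5. The eigenvalues (with algebraic multiplicities) are λ = 3 with multiplicity 5.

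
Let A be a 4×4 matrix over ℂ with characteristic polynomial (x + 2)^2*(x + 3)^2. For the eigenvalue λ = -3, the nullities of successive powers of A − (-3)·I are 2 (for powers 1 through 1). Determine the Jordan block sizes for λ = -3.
Block sizes for λ = -3: [1, 1]

From the dimensions of kernels of powers, the number of Jordan blocks of size at least j is d_j − d_{j−1} where d_j = dim ker(N^j) (with d_0 = 0). Computing the differences gives [2].
The number of blocks of size exactly k is (#blocks of size ≥ k) − (#blocks of size ≥ k + 1), so the partition is: 2 block(s) of size 1.
In nonincreasing order the block sizes are [1, 1].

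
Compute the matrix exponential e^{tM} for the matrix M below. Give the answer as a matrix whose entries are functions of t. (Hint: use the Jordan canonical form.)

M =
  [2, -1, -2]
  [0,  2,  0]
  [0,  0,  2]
e^{tM} =
  [exp(2*t), -t*exp(2*t), -2*t*exp(2*t)]
  [0, exp(2*t), 0]
  [0, 0, exp(2*t)]

Strategy: write M = P · J · P⁻¹ where J is a Jordan canonical form, so e^{tM} = P · e^{tJ} · P⁻¹, and e^{tJ} can be computed block-by-block.

M has Jordan form
J =
  [2, 1, 0]
  [0, 2, 0]
  [0, 0, 2]
(up to reordering of blocks).

Per-block formulas:
  For a 1×1 block at λ = 2: exp(t · [2]) = [e^(2t)].
  For a 2×2 Jordan block J_2(2): exp(t · J_2(2)) = e^(2t)·(I + t·N), where N is the 2×2 nilpotent shift.

After assembling e^{tJ} and conjugating by P, we get:

e^{tM} =
  [exp(2*t), -t*exp(2*t), -2*t*exp(2*t)]
  [0, exp(2*t), 0]
  [0, 0, exp(2*t)]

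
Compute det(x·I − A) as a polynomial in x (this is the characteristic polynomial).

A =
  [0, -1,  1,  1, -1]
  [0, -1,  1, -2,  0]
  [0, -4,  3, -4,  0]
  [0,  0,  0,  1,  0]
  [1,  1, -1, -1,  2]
x^5 - 5*x^4 + 10*x^3 - 10*x^2 + 5*x - 1

Expanding det(x·I − A) (e.g. by cofactor expansion or by noting that A is similar to its Jordan form J, which has the same characteristic polynomial as A) gives
  χ_A(x) = x^5 - 5*x^4 + 10*x^3 - 10*x^2 + 5*x - 1
which factors as (x - 1)^5. The eigenvalues (with algebraic multiplicities) are λ = 1 with multiplicity 5.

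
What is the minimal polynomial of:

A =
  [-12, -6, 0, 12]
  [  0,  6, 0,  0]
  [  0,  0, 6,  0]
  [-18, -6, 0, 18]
x^2 - 6*x

The characteristic polynomial is χ_A(x) = x*(x - 6)^3, so the eigenvalues are known. The minimal polynomial is
  m_A(x) = Π_λ (x − λ)^{k_λ}
where k_λ is the size of the *largest* Jordan block for λ (equivalently, the smallest k with (A − λI)^k v = 0 for every generalised eigenvector v of λ).

  λ = 0: largest Jordan block has size 1, contributing (x − 0)
  λ = 6: largest Jordan block has size 1, contributing (x − 6)

So m_A(x) = x*(x - 6) = x^2 - 6*x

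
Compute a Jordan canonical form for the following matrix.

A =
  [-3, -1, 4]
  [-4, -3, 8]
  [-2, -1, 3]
J_2(-1) ⊕ J_1(-1)

The characteristic polynomial is
  det(x·I − A) = x^3 + 3*x^2 + 3*x + 1 = (x + 1)^3

Eigenvalues and multiplicities (the geometric multiplicity of λ is n − rank(A − λI), which equals the number of Jordan blocks for λ):
  λ = -1: algebraic multiplicity = 3, geometric multiplicity = 2

Determining the block sizes for each eigenvalue:
  λ = -1: 2 blocks summing to 3 forces exactly one block of size 2 and the rest size 1 → block sizes [2, 1]

Assembling the blocks gives a Jordan form
J =
  [-1,  1,  0]
  [ 0, -1,  0]
  [ 0,  0, -1]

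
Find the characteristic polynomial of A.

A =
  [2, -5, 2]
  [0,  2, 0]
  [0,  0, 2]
x^3 - 6*x^2 + 12*x - 8

Expanding det(x·I − A) (e.g. by cofactor expansion or by noting that A is similar to its Jordan form J, which has the same characteristic polynomial as A) gives
  χ_A(x) = x^3 - 6*x^2 + 12*x - 8
which factors as (x - 2)^3. The eigenvalues (with algebraic multiplicities) are λ = 2 with multiplicity 3.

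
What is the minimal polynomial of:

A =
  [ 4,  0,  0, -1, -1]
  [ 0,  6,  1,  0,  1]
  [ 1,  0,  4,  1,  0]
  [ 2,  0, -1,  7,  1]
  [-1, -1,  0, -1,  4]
x^3 - 15*x^2 + 75*x - 125

The characteristic polynomial is χ_A(x) = (x - 5)^5, so the eigenvalues are known. The minimal polynomial is
  m_A(x) = Π_λ (x − λ)^{k_λ}
where k_λ is the size of the *largest* Jordan block for λ (equivalently, the smallest k with (A − λI)^k v = 0 for every generalised eigenvector v of λ).

  λ = 5: largest Jordan block has size 3, contributing (x − 5)^3

So m_A(x) = (x - 5)^3 = x^3 - 15*x^2 + 75*x - 125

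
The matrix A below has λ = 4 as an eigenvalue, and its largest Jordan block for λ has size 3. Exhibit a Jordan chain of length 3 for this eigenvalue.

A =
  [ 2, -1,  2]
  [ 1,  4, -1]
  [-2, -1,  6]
A Jordan chain for λ = 4 of length 3:
v_1 = (-1, 0, -1)ᵀ
v_2 = (-2, 1, -2)ᵀ
v_3 = (1, 0, 0)ᵀ

Let N = A − (4)·I. We want v_3 with N^3 v_3 = 0 but N^2 v_3 ≠ 0; then v_{j-1} := N · v_j for j = 3, …, 2.

Pick v_3 = (1, 0, 0)ᵀ.
Then v_2 = N · v_3 = (-2, 1, -2)ᵀ.
Then v_1 = N · v_2 = (-1, 0, -1)ᵀ.

Sanity check: (A − (4)·I) v_1 = (0, 0, 0)ᵀ = 0. ✓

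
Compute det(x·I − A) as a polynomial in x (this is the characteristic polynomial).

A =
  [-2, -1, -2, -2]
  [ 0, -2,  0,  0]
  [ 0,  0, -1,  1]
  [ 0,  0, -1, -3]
x^4 + 8*x^3 + 24*x^2 + 32*x + 16

Expanding det(x·I − A) (e.g. by cofactor expansion or by noting that A is similar to its Jordan form J, which has the same characteristic polynomial as A) gives
  χ_A(x) = x^4 + 8*x^3 + 24*x^2 + 32*x + 16
which factors as (x + 2)^4. The eigenvalues (with algebraic multiplicities) are λ = -2 with multiplicity 4.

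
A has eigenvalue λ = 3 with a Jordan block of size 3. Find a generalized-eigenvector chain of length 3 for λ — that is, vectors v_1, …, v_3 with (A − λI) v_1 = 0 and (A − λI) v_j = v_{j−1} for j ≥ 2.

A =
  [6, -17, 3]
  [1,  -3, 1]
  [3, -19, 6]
A Jordan chain for λ = 3 of length 3:
v_1 = (1, 0, -1)ᵀ
v_2 = (3, 1, 3)ᵀ
v_3 = (1, 0, 0)ᵀ

Let N = A − (3)·I. We want v_3 with N^3 v_3 = 0 but N^2 v_3 ≠ 0; then v_{j-1} := N · v_j for j = 3, …, 2.

Pick v_3 = (1, 0, 0)ᵀ.
Then v_2 = N · v_3 = (3, 1, 3)ᵀ.
Then v_1 = N · v_2 = (1, 0, -1)ᵀ.

Sanity check: (A − (3)·I) v_1 = (0, 0, 0)ᵀ = 0. ✓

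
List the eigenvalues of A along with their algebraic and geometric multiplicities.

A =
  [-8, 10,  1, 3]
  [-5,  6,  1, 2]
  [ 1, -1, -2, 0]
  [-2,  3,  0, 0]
λ = -1: alg = 4, geom = 2

Step 1 — factor the characteristic polynomial to read off the algebraic multiplicities:
  χ_A(x) = (x + 1)^4

Step 2 — compute geometric multiplicities via the rank-nullity identity g(λ) = n − rank(A − λI):
  rank(A − (-1)·I) = 2, so dim ker(A − (-1)·I) = n − 2 = 2

Summary:
  λ = -1: algebraic multiplicity = 4, geometric multiplicity = 2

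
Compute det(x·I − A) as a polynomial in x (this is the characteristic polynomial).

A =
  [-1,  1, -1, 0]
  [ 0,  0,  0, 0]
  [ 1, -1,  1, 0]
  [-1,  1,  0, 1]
x^4 - x^3

Expanding det(x·I − A) (e.g. by cofactor expansion or by noting that A is similar to its Jordan form J, which has the same characteristic polynomial as A) gives
  χ_A(x) = x^4 - x^3
which factors as x^3*(x - 1). The eigenvalues (with algebraic multiplicities) are λ = 0 with multiplicity 3, λ = 1 with multiplicity 1.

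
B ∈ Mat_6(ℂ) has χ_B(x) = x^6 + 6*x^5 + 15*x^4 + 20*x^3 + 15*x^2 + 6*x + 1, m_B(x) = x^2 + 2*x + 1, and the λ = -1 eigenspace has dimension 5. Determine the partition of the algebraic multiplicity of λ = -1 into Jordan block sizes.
Block sizes for λ = -1: [2, 1, 1, 1, 1]

Step 1 — from the characteristic polynomial, algebraic multiplicity of λ = -1 is 6. From dim ker(B − (-1)·I) = 5, there are exactly 5 Jordan blocks for λ = -1.
Step 2 — from the minimal polynomial, the factor (x + 1)^2 tells us the largest block for λ = -1 has size 2.
Step 3 — with total size 6, 5 blocks, and largest block 2, the block sizes (in nonincreasing order) are [2, 1, 1, 1, 1].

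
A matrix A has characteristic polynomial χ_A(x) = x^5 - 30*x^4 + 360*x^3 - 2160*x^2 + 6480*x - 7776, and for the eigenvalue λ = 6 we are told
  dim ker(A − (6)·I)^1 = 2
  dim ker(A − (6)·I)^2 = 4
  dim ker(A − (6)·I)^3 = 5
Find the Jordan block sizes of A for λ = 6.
Block sizes for λ = 6: [3, 2]

From the dimensions of kernels of powers, the number of Jordan blocks of size at least j is d_j − d_{j−1} where d_j = dim ker(N^j) (with d_0 = 0). Computing the differences gives [2, 2, 1].
The number of blocks of size exactly k is (#blocks of size ≥ k) − (#blocks of size ≥ k + 1), so the partition is: 1 block(s) of size 2, 1 block(s) of size 3.
In nonincreasing order the block sizes are [3, 2].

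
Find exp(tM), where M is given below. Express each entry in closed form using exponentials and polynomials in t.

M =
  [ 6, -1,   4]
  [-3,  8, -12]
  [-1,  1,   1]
e^{tM} =
  [t*exp(5*t) + exp(5*t), -t*exp(5*t), 4*t*exp(5*t)]
  [-3*t*exp(5*t), 3*t*exp(5*t) + exp(5*t), -12*t*exp(5*t)]
  [-t*exp(5*t), t*exp(5*t), -4*t*exp(5*t) + exp(5*t)]

Strategy: write M = P · J · P⁻¹ where J is a Jordan canonical form, so e^{tM} = P · e^{tJ} · P⁻¹, and e^{tJ} can be computed block-by-block.

M has Jordan form
J =
  [5, 1, 0]
  [0, 5, 0]
  [0, 0, 5]
(up to reordering of blocks).

Per-block formulas:
  For a 1×1 block at λ = 5: exp(t · [5]) = [e^(5t)].
  For a 2×2 Jordan block J_2(5): exp(t · J_2(5)) = e^(5t)·(I + t·N), where N is the 2×2 nilpotent shift.

After assembling e^{tJ} and conjugating by P, we get:

e^{tM} =
  [t*exp(5*t) + exp(5*t), -t*exp(5*t), 4*t*exp(5*t)]
  [-3*t*exp(5*t), 3*t*exp(5*t) + exp(5*t), -12*t*exp(5*t)]
  [-t*exp(5*t), t*exp(5*t), -4*t*exp(5*t) + exp(5*t)]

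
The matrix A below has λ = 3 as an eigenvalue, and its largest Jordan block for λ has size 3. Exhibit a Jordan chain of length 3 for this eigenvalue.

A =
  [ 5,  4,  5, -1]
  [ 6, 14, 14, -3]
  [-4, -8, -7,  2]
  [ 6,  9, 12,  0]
A Jordan chain for λ = 3 of length 3:
v_1 = (2, 4, -4, 0)ᵀ
v_2 = (2, 6, -4, 6)ᵀ
v_3 = (1, 0, 0, 0)ᵀ

Let N = A − (3)·I. We want v_3 with N^3 v_3 = 0 but N^2 v_3 ≠ 0; then v_{j-1} := N · v_j for j = 3, …, 2.

Pick v_3 = (1, 0, 0, 0)ᵀ.
Then v_2 = N · v_3 = (2, 6, -4, 6)ᵀ.
Then v_1 = N · v_2 = (2, 4, -4, 0)ᵀ.

Sanity check: (A − (3)·I) v_1 = (0, 0, 0, 0)ᵀ = 0. ✓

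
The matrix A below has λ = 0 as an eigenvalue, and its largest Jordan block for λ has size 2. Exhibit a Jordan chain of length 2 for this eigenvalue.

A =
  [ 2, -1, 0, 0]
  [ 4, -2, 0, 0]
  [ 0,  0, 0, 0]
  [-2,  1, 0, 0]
A Jordan chain for λ = 0 of length 2:
v_1 = (2, 4, 0, -2)ᵀ
v_2 = (1, 0, 0, 0)ᵀ

Let N = A − (0)·I. We want v_2 with N^2 v_2 = 0 but N^1 v_2 ≠ 0; then v_{j-1} := N · v_j for j = 2, …, 2.

Pick v_2 = (1, 0, 0, 0)ᵀ.
Then v_1 = N · v_2 = (2, 4, 0, -2)ᵀ.

Sanity check: (A − (0)·I) v_1 = (0, 0, 0, 0)ᵀ = 0. ✓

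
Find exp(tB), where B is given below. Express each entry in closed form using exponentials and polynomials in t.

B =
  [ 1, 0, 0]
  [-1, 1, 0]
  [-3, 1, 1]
e^{tB} =
  [exp(t), 0, 0]
  [-t*exp(t), exp(t), 0]
  [-t^2*exp(t)/2 - 3*t*exp(t), t*exp(t), exp(t)]

Strategy: write B = P · J · P⁻¹ where J is a Jordan canonical form, so e^{tB} = P · e^{tJ} · P⁻¹, and e^{tJ} can be computed block-by-block.

B has Jordan form
J =
  [1, 1, 0]
  [0, 1, 1]
  [0, 0, 1]
(up to reordering of blocks).

Per-block formulas:
  For a 3×3 Jordan block J_3(1): exp(t · J_3(1)) = e^(1t)·(I + t·N + (t^2/2)·N^2), where N is the 3×3 nilpotent shift.

After assembling e^{tJ} and conjugating by P, we get:

e^{tB} =
  [exp(t), 0, 0]
  [-t*exp(t), exp(t), 0]
  [-t^2*exp(t)/2 - 3*t*exp(t), t*exp(t), exp(t)]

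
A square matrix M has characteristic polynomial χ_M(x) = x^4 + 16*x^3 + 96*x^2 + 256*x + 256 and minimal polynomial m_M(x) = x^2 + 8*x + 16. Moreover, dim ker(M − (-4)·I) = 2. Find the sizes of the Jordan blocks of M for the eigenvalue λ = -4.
Block sizes for λ = -4: [2, 2]

Step 1 — from the characteristic polynomial, algebraic multiplicity of λ = -4 is 4. From dim ker(M − (-4)·I) = 2, there are exactly 2 Jordan blocks for λ = -4.
Step 2 — from the minimal polynomial, the factor (x + 4)^2 tells us the largest block for λ = -4 has size 2.
Step 3 — with total size 4, 2 blocks, and largest block 2, the block sizes (in nonincreasing order) are [2, 2].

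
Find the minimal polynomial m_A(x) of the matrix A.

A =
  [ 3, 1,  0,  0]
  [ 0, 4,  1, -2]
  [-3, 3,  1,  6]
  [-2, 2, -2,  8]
x^3 - 12*x^2 + 48*x - 64

The characteristic polynomial is χ_A(x) = (x - 4)^4, so the eigenvalues are known. The minimal polynomial is
  m_A(x) = Π_λ (x − λ)^{k_λ}
where k_λ is the size of the *largest* Jordan block for λ (equivalently, the smallest k with (A − λI)^k v = 0 for every generalised eigenvector v of λ).

  λ = 4: largest Jordan block has size 3, contributing (x − 4)^3

So m_A(x) = (x - 4)^3 = x^3 - 12*x^2 + 48*x - 64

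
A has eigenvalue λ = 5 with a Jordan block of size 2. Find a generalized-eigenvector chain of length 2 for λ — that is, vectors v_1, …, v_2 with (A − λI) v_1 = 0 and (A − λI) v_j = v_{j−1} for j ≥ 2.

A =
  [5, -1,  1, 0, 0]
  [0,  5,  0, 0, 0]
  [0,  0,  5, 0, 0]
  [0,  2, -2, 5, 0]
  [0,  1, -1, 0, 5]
A Jordan chain for λ = 5 of length 2:
v_1 = (-1, 0, 0, 2, 1)ᵀ
v_2 = (0, 1, 0, 0, 0)ᵀ

Let N = A − (5)·I. We want v_2 with N^2 v_2 = 0 but N^1 v_2 ≠ 0; then v_{j-1} := N · v_j for j = 2, …, 2.

Pick v_2 = (0, 1, 0, 0, 0)ᵀ.
Then v_1 = N · v_2 = (-1, 0, 0, 2, 1)ᵀ.

Sanity check: (A − (5)·I) v_1 = (0, 0, 0, 0, 0)ᵀ = 0. ✓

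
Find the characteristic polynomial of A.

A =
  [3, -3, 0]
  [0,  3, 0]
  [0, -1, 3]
x^3 - 9*x^2 + 27*x - 27

Expanding det(x·I − A) (e.g. by cofactor expansion or by noting that A is similar to its Jordan form J, which has the same characteristic polynomial as A) gives
  χ_A(x) = x^3 - 9*x^2 + 27*x - 27
which factors as (x - 3)^3. The eigenvalues (with algebraic multiplicities) are λ = 3 with multiplicity 3.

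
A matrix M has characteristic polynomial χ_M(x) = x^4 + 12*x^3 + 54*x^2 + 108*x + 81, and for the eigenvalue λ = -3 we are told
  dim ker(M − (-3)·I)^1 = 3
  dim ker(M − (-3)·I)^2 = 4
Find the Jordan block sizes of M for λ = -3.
Block sizes for λ = -3: [2, 1, 1]

From the dimensions of kernels of powers, the number of Jordan blocks of size at least j is d_j − d_{j−1} where d_j = dim ker(N^j) (with d_0 = 0). Computing the differences gives [3, 1].
The number of blocks of size exactly k is (#blocks of size ≥ k) − (#blocks of size ≥ k + 1), so the partition is: 2 block(s) of size 1, 1 block(s) of size 2.
In nonincreasing order the block sizes are [2, 1, 1].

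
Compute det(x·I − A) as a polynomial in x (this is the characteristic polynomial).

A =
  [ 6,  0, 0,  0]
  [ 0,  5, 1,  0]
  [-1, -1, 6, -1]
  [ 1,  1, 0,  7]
x^4 - 24*x^3 + 216*x^2 - 864*x + 1296

Expanding det(x·I − A) (e.g. by cofactor expansion or by noting that A is similar to its Jordan form J, which has the same characteristic polynomial as A) gives
  χ_A(x) = x^4 - 24*x^3 + 216*x^2 - 864*x + 1296
which factors as (x - 6)^4. The eigenvalues (with algebraic multiplicities) are λ = 6 with multiplicity 4.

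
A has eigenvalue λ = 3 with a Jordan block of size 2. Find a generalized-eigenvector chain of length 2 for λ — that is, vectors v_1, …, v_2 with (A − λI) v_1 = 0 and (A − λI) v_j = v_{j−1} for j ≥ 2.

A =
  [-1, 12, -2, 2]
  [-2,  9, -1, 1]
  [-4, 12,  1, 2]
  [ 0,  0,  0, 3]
A Jordan chain for λ = 3 of length 2:
v_1 = (-4, -2, -4, 0)ᵀ
v_2 = (1, 0, 0, 0)ᵀ

Let N = A − (3)·I. We want v_2 with N^2 v_2 = 0 but N^1 v_2 ≠ 0; then v_{j-1} := N · v_j for j = 2, …, 2.

Pick v_2 = (1, 0, 0, 0)ᵀ.
Then v_1 = N · v_2 = (-4, -2, -4, 0)ᵀ.

Sanity check: (A − (3)·I) v_1 = (0, 0, 0, 0)ᵀ = 0. ✓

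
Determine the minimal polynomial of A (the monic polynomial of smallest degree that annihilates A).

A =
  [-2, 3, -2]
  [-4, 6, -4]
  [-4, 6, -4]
x^2

The characteristic polynomial is χ_A(x) = x^3, so the eigenvalues are known. The minimal polynomial is
  m_A(x) = Π_λ (x − λ)^{k_λ}
where k_λ is the size of the *largest* Jordan block for λ (equivalently, the smallest k with (A − λI)^k v = 0 for every generalised eigenvector v of λ).

  λ = 0: largest Jordan block has size 2, contributing (x − 0)^2

So m_A(x) = x^2 = x^2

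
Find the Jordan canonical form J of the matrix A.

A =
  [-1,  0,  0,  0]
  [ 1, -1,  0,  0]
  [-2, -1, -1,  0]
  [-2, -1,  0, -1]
J_3(-1) ⊕ J_1(-1)

The characteristic polynomial is
  det(x·I − A) = x^4 + 4*x^3 + 6*x^2 + 4*x + 1 = (x + 1)^4

Eigenvalues and multiplicities (the geometric multiplicity of λ is n − rank(A − λI), which equals the number of Jordan blocks for λ):
  λ = -1: algebraic multiplicity = 4, geometric multiplicity = 2

Determining the block sizes for each eigenvalue:
  λ = -1: with am = 4 and gm = 2, the partition is not yet determined (e.g. several partitions of 4 into 2 parts exist). Let N = A − (-1)·I. Computing rank(N^1) = 2, rank(N^2) = 1, rank(N^3) = 0; the number of blocks of size ≥ j is rank(N^{j−1}) − rank(N^j), giving [2, 1, 1]. So we have 1 block(s) of size 3, 1 block(s) of size 1 → block sizes [3, 1]

Assembling the blocks gives a Jordan form
J =
  [-1,  1,  0,  0]
  [ 0, -1,  1,  0]
  [ 0,  0, -1,  0]
  [ 0,  0,  0, -1]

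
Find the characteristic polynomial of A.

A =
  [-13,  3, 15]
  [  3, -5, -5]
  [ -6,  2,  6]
x^3 + 12*x^2 + 48*x + 64

Expanding det(x·I − A) (e.g. by cofactor expansion or by noting that A is similar to its Jordan form J, which has the same characteristic polynomial as A) gives
  χ_A(x) = x^3 + 12*x^2 + 48*x + 64
which factors as (x + 4)^3. The eigenvalues (with algebraic multiplicities) are λ = -4 with multiplicity 3.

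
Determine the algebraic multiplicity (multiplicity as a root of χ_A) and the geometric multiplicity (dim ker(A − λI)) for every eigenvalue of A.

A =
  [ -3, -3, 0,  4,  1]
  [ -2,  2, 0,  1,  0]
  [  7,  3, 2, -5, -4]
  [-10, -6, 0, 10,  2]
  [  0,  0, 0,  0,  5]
λ = 2: alg = 3, geom = 2; λ = 5: alg = 2, geom = 1

Step 1 — factor the characteristic polynomial to read off the algebraic multiplicities:
  χ_A(x) = (x - 5)^2*(x - 2)^3

Step 2 — compute geometric multiplicities via the rank-nullity identity g(λ) = n − rank(A − λI):
  rank(A − (2)·I) = 3, so dim ker(A − (2)·I) = n − 3 = 2
  rank(A − (5)·I) = 4, so dim ker(A − (5)·I) = n − 4 = 1

Summary:
  λ = 2: algebraic multiplicity = 3, geometric multiplicity = 2
  λ = 5: algebraic multiplicity = 2, geometric multiplicity = 1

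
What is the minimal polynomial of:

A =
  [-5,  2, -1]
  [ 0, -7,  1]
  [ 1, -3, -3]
x^3 + 15*x^2 + 75*x + 125

The characteristic polynomial is χ_A(x) = (x + 5)^3, so the eigenvalues are known. The minimal polynomial is
  m_A(x) = Π_λ (x − λ)^{k_λ}
where k_λ is the size of the *largest* Jordan block for λ (equivalently, the smallest k with (A − λI)^k v = 0 for every generalised eigenvector v of λ).

  λ = -5: largest Jordan block has size 3, contributing (x + 5)^3

So m_A(x) = (x + 5)^3 = x^3 + 15*x^2 + 75*x + 125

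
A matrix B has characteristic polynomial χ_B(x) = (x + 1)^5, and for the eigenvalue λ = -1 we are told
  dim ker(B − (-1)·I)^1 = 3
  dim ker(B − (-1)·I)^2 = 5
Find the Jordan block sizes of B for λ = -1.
Block sizes for λ = -1: [2, 2, 1]

From the dimensions of kernels of powers, the number of Jordan blocks of size at least j is d_j − d_{j−1} where d_j = dim ker(N^j) (with d_0 = 0). Computing the differences gives [3, 2].
The number of blocks of size exactly k is (#blocks of size ≥ k) − (#blocks of size ≥ k + 1), so the partition is: 1 block(s) of size 1, 2 block(s) of size 2.
In nonincreasing order the block sizes are [2, 2, 1].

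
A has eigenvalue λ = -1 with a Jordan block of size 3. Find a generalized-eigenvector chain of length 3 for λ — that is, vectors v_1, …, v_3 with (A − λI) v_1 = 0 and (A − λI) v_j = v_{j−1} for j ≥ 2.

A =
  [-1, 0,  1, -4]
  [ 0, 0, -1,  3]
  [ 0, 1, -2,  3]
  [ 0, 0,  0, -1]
A Jordan chain for λ = -1 of length 3:
v_1 = (1, 0, 0, 0)ᵀ
v_2 = (0, 1, 1, 0)ᵀ
v_3 = (0, 1, 0, 0)ᵀ

Let N = A − (-1)·I. We want v_3 with N^3 v_3 = 0 but N^2 v_3 ≠ 0; then v_{j-1} := N · v_j for j = 3, …, 2.

Pick v_3 = (0, 1, 0, 0)ᵀ.
Then v_2 = N · v_3 = (0, 1, 1, 0)ᵀ.
Then v_1 = N · v_2 = (1, 0, 0, 0)ᵀ.

Sanity check: (A − (-1)·I) v_1 = (0, 0, 0, 0)ᵀ = 0. ✓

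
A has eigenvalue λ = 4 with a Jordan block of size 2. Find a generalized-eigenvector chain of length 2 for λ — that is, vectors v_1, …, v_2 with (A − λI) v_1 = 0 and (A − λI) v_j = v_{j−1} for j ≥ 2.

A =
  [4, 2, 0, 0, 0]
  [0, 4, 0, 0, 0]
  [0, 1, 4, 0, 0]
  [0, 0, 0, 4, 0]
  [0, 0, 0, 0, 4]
A Jordan chain for λ = 4 of length 2:
v_1 = (2, 0, 1, 0, 0)ᵀ
v_2 = (0, 1, 0, 0, 0)ᵀ

Let N = A − (4)·I. We want v_2 with N^2 v_2 = 0 but N^1 v_2 ≠ 0; then v_{j-1} := N · v_j for j = 2, …, 2.

Pick v_2 = (0, 1, 0, 0, 0)ᵀ.
Then v_1 = N · v_2 = (2, 0, 1, 0, 0)ᵀ.

Sanity check: (A − (4)·I) v_1 = (0, 0, 0, 0, 0)ᵀ = 0. ✓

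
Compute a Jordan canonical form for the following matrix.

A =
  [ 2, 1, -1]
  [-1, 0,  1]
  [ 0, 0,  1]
J_2(1) ⊕ J_1(1)

The characteristic polynomial is
  det(x·I − A) = x^3 - 3*x^2 + 3*x - 1 = (x - 1)^3

Eigenvalues and multiplicities (the geometric multiplicity of λ is n − rank(A − λI), which equals the number of Jordan blocks for λ):
  λ = 1: algebraic multiplicity = 3, geometric multiplicity = 2

Determining the block sizes for each eigenvalue:
  λ = 1: 2 blocks summing to 3 forces exactly one block of size 2 and the rest size 1 → block sizes [2, 1]

Assembling the blocks gives a Jordan form
J =
  [1, 1, 0]
  [0, 1, 0]
  [0, 0, 1]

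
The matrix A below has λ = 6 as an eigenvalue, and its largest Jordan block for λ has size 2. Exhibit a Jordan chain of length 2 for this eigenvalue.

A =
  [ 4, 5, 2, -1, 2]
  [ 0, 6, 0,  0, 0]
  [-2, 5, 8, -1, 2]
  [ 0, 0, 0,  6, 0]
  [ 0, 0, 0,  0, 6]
A Jordan chain for λ = 6 of length 2:
v_1 = (-2, 0, -2, 0, 0)ᵀ
v_2 = (1, 0, 0, 0, 0)ᵀ

Let N = A − (6)·I. We want v_2 with N^2 v_2 = 0 but N^1 v_2 ≠ 0; then v_{j-1} := N · v_j for j = 2, …, 2.

Pick v_2 = (1, 0, 0, 0, 0)ᵀ.
Then v_1 = N · v_2 = (-2, 0, -2, 0, 0)ᵀ.

Sanity check: (A − (6)·I) v_1 = (0, 0, 0, 0, 0)ᵀ = 0. ✓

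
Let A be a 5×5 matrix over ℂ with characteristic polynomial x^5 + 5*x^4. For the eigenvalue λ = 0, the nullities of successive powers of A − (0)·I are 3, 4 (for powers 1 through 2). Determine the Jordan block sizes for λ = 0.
Block sizes for λ = 0: [2, 1, 1]

From the dimensions of kernels of powers, the number of Jordan blocks of size at least j is d_j − d_{j−1} where d_j = dim ker(N^j) (with d_0 = 0). Computing the differences gives [3, 1].
The number of blocks of size exactly k is (#blocks of size ≥ k) − (#blocks of size ≥ k + 1), so the partition is: 2 block(s) of size 1, 1 block(s) of size 2.
In nonincreasing order the block sizes are [2, 1, 1].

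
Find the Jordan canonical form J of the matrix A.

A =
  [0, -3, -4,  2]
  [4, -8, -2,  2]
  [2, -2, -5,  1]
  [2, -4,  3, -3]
J_2(-4) ⊕ J_2(-4)

The characteristic polynomial is
  det(x·I − A) = x^4 + 16*x^3 + 96*x^2 + 256*x + 256 = (x + 4)^4

Eigenvalues and multiplicities (the geometric multiplicity of λ is n − rank(A − λI), which equals the number of Jordan blocks for λ):
  λ = -4: algebraic multiplicity = 4, geometric multiplicity = 2

Determining the block sizes for each eigenvalue:
  λ = -4: with am = 4 and gm = 2, the partition is not yet determined (e.g. several partitions of 4 into 2 parts exist). Let N = A − (-4)·I. Computing rank(N^1) = 2, rank(N^2) = 0; the number of blocks of size ≥ j is rank(N^{j−1}) − rank(N^j), giving [2, 2]. So we have 2 block(s) of size 2 → block sizes [2, 2]

Assembling the blocks gives a Jordan form
J =
  [-4,  1,  0,  0]
  [ 0, -4,  0,  0]
  [ 0,  0, -4,  1]
  [ 0,  0,  0, -4]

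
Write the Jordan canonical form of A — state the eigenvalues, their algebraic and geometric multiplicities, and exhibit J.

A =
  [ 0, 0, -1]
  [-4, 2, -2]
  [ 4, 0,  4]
J_2(2) ⊕ J_1(2)

The characteristic polynomial is
  det(x·I − A) = x^3 - 6*x^2 + 12*x - 8 = (x - 2)^3

Eigenvalues and multiplicities (the geometric multiplicity of λ is n − rank(A − λI), which equals the number of Jordan blocks for λ):
  λ = 2: algebraic multiplicity = 3, geometric multiplicity = 2

Determining the block sizes for each eigenvalue:
  λ = 2: 2 blocks summing to 3 forces exactly one block of size 2 and the rest size 1 → block sizes [2, 1]

Assembling the blocks gives a Jordan form
J =
  [2, 1, 0]
  [0, 2, 0]
  [0, 0, 2]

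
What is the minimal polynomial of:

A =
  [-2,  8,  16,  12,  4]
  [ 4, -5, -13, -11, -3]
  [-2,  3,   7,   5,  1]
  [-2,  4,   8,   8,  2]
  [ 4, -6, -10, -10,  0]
x^3 - 4*x^2 + 4*x

The characteristic polynomial is χ_A(x) = x*(x - 2)^4, so the eigenvalues are known. The minimal polynomial is
  m_A(x) = Π_λ (x − λ)^{k_λ}
where k_λ is the size of the *largest* Jordan block for λ (equivalently, the smallest k with (A − λI)^k v = 0 for every generalised eigenvector v of λ).

  λ = 0: largest Jordan block has size 1, contributing (x − 0)
  λ = 2: largest Jordan block has size 2, contributing (x − 2)^2

So m_A(x) = x*(x - 2)^2 = x^3 - 4*x^2 + 4*x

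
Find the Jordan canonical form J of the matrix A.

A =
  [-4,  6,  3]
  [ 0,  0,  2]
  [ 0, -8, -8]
J_2(-4) ⊕ J_1(-4)

The characteristic polynomial is
  det(x·I − A) = x^3 + 12*x^2 + 48*x + 64 = (x + 4)^3

Eigenvalues and multiplicities (the geometric multiplicity of λ is n − rank(A − λI), which equals the number of Jordan blocks for λ):
  λ = -4: algebraic multiplicity = 3, geometric multiplicity = 2

Determining the block sizes for each eigenvalue:
  λ = -4: 2 blocks summing to 3 forces exactly one block of size 2 and the rest size 1 → block sizes [2, 1]

Assembling the blocks gives a Jordan form
J =
  [-4,  1,  0]
  [ 0, -4,  0]
  [ 0,  0, -4]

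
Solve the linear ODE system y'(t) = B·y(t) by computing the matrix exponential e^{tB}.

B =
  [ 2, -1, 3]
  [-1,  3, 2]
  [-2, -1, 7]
e^{tB} =
  [-t^2*exp(4*t)/2 - 2*t*exp(4*t) + exp(4*t), -t*exp(4*t), t^2*exp(4*t)/2 + 3*t*exp(4*t)]
  [-t^2*exp(4*t)/2 - t*exp(4*t), -t*exp(4*t) + exp(4*t), t^2*exp(4*t)/2 + 2*t*exp(4*t)]
  [-t^2*exp(4*t)/2 - 2*t*exp(4*t), -t*exp(4*t), t^2*exp(4*t)/2 + 3*t*exp(4*t) + exp(4*t)]

Strategy: write B = P · J · P⁻¹ where J is a Jordan canonical form, so e^{tB} = P · e^{tJ} · P⁻¹, and e^{tJ} can be computed block-by-block.

B has Jordan form
J =
  [4, 1, 0]
  [0, 4, 1]
  [0, 0, 4]
(up to reordering of blocks).

Per-block formulas:
  For a 3×3 Jordan block J_3(4): exp(t · J_3(4)) = e^(4t)·(I + t·N + (t^2/2)·N^2), where N is the 3×3 nilpotent shift.

After assembling e^{tJ} and conjugating by P, we get:

e^{tB} =
  [-t^2*exp(4*t)/2 - 2*t*exp(4*t) + exp(4*t), -t*exp(4*t), t^2*exp(4*t)/2 + 3*t*exp(4*t)]
  [-t^2*exp(4*t)/2 - t*exp(4*t), -t*exp(4*t) + exp(4*t), t^2*exp(4*t)/2 + 2*t*exp(4*t)]
  [-t^2*exp(4*t)/2 - 2*t*exp(4*t), -t*exp(4*t), t^2*exp(4*t)/2 + 3*t*exp(4*t) + exp(4*t)]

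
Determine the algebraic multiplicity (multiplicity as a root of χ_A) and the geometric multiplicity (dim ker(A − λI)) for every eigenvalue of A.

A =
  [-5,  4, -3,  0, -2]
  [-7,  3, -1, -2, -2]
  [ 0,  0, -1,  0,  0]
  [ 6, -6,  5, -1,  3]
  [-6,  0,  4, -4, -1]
λ = -1: alg = 5, geom = 2

Step 1 — factor the characteristic polynomial to read off the algebraic multiplicities:
  χ_A(x) = (x + 1)^5

Step 2 — compute geometric multiplicities via the rank-nullity identity g(λ) = n − rank(A − λI):
  rank(A − (-1)·I) = 3, so dim ker(A − (-1)·I) = n − 3 = 2

Summary:
  λ = -1: algebraic multiplicity = 5, geometric multiplicity = 2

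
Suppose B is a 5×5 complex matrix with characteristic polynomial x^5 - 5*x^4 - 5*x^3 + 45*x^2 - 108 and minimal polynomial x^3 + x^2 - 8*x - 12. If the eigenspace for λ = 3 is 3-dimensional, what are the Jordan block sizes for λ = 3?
Block sizes for λ = 3: [1, 1, 1]

Step 1 — from the characteristic polynomial, algebraic multiplicity of λ = 3 is 3. From dim ker(B − (3)·I) = 3, there are exactly 3 Jordan blocks for λ = 3.
Step 2 — from the minimal polynomial, the factor (x − 3) tells us the largest block for λ = 3 has size 1.
Step 3 — with total size 3, 3 blocks, and largest block 1, the block sizes (in nonincreasing order) are [1, 1, 1].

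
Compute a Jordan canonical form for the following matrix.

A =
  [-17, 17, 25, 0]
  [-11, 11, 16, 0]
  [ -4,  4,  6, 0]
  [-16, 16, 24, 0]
J_3(0) ⊕ J_1(0)

The characteristic polynomial is
  det(x·I − A) = x^4

Eigenvalues and multiplicities (the geometric multiplicity of λ is n − rank(A − λI), which equals the number of Jordan blocks for λ):
  λ = 0: algebraic multiplicity = 4, geometric multiplicity = 2

Determining the block sizes for each eigenvalue:
  λ = 0: with am = 4 and gm = 2, the partition is not yet determined (e.g. several partitions of 4 into 2 parts exist). Let N = A − (0)·I. Computing rank(N^1) = 2, rank(N^2) = 1, rank(N^3) = 0; the number of blocks of size ≥ j is rank(N^{j−1}) − rank(N^j), giving [2, 1, 1]. So we have 1 block(s) of size 3, 1 block(s) of size 1 → block sizes [3, 1]

Assembling the blocks gives a Jordan form
J =
  [0, 1, 0, 0]
  [0, 0, 1, 0]
  [0, 0, 0, 0]
  [0, 0, 0, 0]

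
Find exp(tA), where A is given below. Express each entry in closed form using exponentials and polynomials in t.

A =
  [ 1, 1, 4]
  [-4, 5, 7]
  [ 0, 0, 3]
e^{tA} =
  [-2*t*exp(3*t) + exp(3*t), t*exp(3*t), -t^2*exp(3*t)/2 + 4*t*exp(3*t)]
  [-4*t*exp(3*t), 2*t*exp(3*t) + exp(3*t), -t^2*exp(3*t) + 7*t*exp(3*t)]
  [0, 0, exp(3*t)]

Strategy: write A = P · J · P⁻¹ where J is a Jordan canonical form, so e^{tA} = P · e^{tJ} · P⁻¹, and e^{tJ} can be computed block-by-block.

A has Jordan form
J =
  [3, 1, 0]
  [0, 3, 1]
  [0, 0, 3]
(up to reordering of blocks).

Per-block formulas:
  For a 3×3 Jordan block J_3(3): exp(t · J_3(3)) = e^(3t)·(I + t·N + (t^2/2)·N^2), where N is the 3×3 nilpotent shift.

After assembling e^{tJ} and conjugating by P, we get:

e^{tA} =
  [-2*t*exp(3*t) + exp(3*t), t*exp(3*t), -t^2*exp(3*t)/2 + 4*t*exp(3*t)]
  [-4*t*exp(3*t), 2*t*exp(3*t) + exp(3*t), -t^2*exp(3*t) + 7*t*exp(3*t)]
  [0, 0, exp(3*t)]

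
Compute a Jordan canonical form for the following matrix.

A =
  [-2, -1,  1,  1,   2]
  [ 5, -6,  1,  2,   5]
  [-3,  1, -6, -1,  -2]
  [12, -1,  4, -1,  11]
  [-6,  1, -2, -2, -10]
J_3(-5) ⊕ J_2(-5)

The characteristic polynomial is
  det(x·I − A) = x^5 + 25*x^4 + 250*x^3 + 1250*x^2 + 3125*x + 3125 = (x + 5)^5

Eigenvalues and multiplicities (the geometric multiplicity of λ is n − rank(A − λI), which equals the number of Jordan blocks for λ):
  λ = -5: algebraic multiplicity = 5, geometric multiplicity = 2

Determining the block sizes for each eigenvalue:
  λ = -5: with am = 5 and gm = 2, the partition is not yet determined (e.g. several partitions of 5 into 2 parts exist). Let N = A − (-5)·I. Computing rank(N^1) = 3, rank(N^2) = 1, rank(N^3) = 0; the number of blocks of size ≥ j is rank(N^{j−1}) − rank(N^j), giving [2, 2, 1]. So we have 1 block(s) of size 3, 1 block(s) of size 2 → block sizes [3, 2]

Assembling the blocks gives a Jordan form
J =
  [-5,  1,  0,  0,  0]
  [ 0, -5,  1,  0,  0]
  [ 0,  0, -5,  0,  0]
  [ 0,  0,  0, -5,  1]
  [ 0,  0,  0,  0, -5]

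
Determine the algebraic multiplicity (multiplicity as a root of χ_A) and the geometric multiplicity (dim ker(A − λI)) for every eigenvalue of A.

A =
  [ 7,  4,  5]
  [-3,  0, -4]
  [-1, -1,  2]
λ = 3: alg = 3, geom = 1

Step 1 — factor the characteristic polynomial to read off the algebraic multiplicities:
  χ_A(x) = (x - 3)^3

Step 2 — compute geometric multiplicities via the rank-nullity identity g(λ) = n − rank(A − λI):
  rank(A − (3)·I) = 2, so dim ker(A − (3)·I) = n − 2 = 1

Summary:
  λ = 3: algebraic multiplicity = 3, geometric multiplicity = 1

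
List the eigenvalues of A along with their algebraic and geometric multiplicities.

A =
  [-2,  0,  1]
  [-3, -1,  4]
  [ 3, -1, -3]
λ = -2: alg = 3, geom = 1

Step 1 — factor the characteristic polynomial to read off the algebraic multiplicities:
  χ_A(x) = (x + 2)^3

Step 2 — compute geometric multiplicities via the rank-nullity identity g(λ) = n − rank(A − λI):
  rank(A − (-2)·I) = 2, so dim ker(A − (-2)·I) = n − 2 = 1

Summary:
  λ = -2: algebraic multiplicity = 3, geometric multiplicity = 1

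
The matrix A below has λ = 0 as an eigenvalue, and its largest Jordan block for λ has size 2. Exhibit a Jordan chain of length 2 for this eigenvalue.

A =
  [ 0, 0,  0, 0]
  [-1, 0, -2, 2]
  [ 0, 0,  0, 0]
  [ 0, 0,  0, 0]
A Jordan chain for λ = 0 of length 2:
v_1 = (0, -1, 0, 0)ᵀ
v_2 = (1, 0, 0, 0)ᵀ

Let N = A − (0)·I. We want v_2 with N^2 v_2 = 0 but N^1 v_2 ≠ 0; then v_{j-1} := N · v_j for j = 2, …, 2.

Pick v_2 = (1, 0, 0, 0)ᵀ.
Then v_1 = N · v_2 = (0, -1, 0, 0)ᵀ.

Sanity check: (A − (0)·I) v_1 = (0, 0, 0, 0)ᵀ = 0. ✓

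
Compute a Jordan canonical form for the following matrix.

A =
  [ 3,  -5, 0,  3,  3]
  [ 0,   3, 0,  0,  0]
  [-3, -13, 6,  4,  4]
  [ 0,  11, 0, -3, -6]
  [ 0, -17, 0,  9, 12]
J_2(3) ⊕ J_1(3) ⊕ J_2(6)

The characteristic polynomial is
  det(x·I − A) = x^5 - 21*x^4 + 171*x^3 - 675*x^2 + 1296*x - 972 = (x - 6)^2*(x - 3)^3

Eigenvalues and multiplicities (the geometric multiplicity of λ is n − rank(A − λI), which equals the number of Jordan blocks for λ):
  λ = 3: algebraic multiplicity = 3, geometric multiplicity = 2
  λ = 6: algebraic multiplicity = 2, geometric multiplicity = 1

Determining the block sizes for each eigenvalue:
  λ = 3: 2 blocks summing to 3 forces exactly one block of size 2 and the rest size 1 → block sizes [2, 1]
  λ = 6: one block (gm = 1), so the single block has size am = 2 → block sizes [2]

Assembling the blocks gives a Jordan form
J =
  [3, 1, 0, 0, 0]
  [0, 3, 0, 0, 0]
  [0, 0, 3, 0, 0]
  [0, 0, 0, 6, 1]
  [0, 0, 0, 0, 6]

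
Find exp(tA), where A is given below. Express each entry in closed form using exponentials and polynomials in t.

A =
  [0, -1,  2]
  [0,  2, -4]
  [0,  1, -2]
e^{tA} =
  [1, -t, 2*t]
  [0, 2*t + 1, -4*t]
  [0, t, 1 - 2*t]

Strategy: write A = P · J · P⁻¹ where J is a Jordan canonical form, so e^{tA} = P · e^{tJ} · P⁻¹, and e^{tJ} can be computed block-by-block.

A has Jordan form
J =
  [0, 1, 0]
  [0, 0, 0]
  [0, 0, 0]
(up to reordering of blocks).

Per-block formulas:
  For a 1×1 block at λ = 0: exp(t · [0]) = [e^(0t)].
  For a 2×2 Jordan block J_2(0): exp(t · J_2(0)) = e^(0t)·(I + t·N), where N is the 2×2 nilpotent shift.

After assembling e^{tJ} and conjugating by P, we get:

e^{tA} =
  [1, -t, 2*t]
  [0, 2*t + 1, -4*t]
  [0, t, 1 - 2*t]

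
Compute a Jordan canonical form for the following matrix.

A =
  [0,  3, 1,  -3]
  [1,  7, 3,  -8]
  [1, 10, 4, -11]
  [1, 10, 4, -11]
J_3(0) ⊕ J_1(0)

The characteristic polynomial is
  det(x·I − A) = x^4

Eigenvalues and multiplicities (the geometric multiplicity of λ is n − rank(A − λI), which equals the number of Jordan blocks for λ):
  λ = 0: algebraic multiplicity = 4, geometric multiplicity = 2

Determining the block sizes for each eigenvalue:
  λ = 0: with am = 4 and gm = 2, the partition is not yet determined (e.g. several partitions of 4 into 2 parts exist). Let N = A − (0)·I. Computing rank(N^1) = 2, rank(N^2) = 1, rank(N^3) = 0; the number of blocks of size ≥ j is rank(N^{j−1}) − rank(N^j), giving [2, 1, 1]. So we have 1 block(s) of size 3, 1 block(s) of size 1 → block sizes [3, 1]

Assembling the blocks gives a Jordan form
J =
  [0, 1, 0, 0]
  [0, 0, 1, 0]
  [0, 0, 0, 0]
  [0, 0, 0, 0]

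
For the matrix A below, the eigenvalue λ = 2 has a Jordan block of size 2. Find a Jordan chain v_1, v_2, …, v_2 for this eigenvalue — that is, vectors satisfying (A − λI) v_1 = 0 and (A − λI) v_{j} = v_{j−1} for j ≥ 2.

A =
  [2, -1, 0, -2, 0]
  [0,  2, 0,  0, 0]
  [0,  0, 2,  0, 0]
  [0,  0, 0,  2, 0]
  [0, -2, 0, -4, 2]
A Jordan chain for λ = 2 of length 2:
v_1 = (-1, 0, 0, 0, -2)ᵀ
v_2 = (0, 1, 0, 0, 0)ᵀ

Let N = A − (2)·I. We want v_2 with N^2 v_2 = 0 but N^1 v_2 ≠ 0; then v_{j-1} := N · v_j for j = 2, …, 2.

Pick v_2 = (0, 1, 0, 0, 0)ᵀ.
Then v_1 = N · v_2 = (-1, 0, 0, 0, -2)ᵀ.

Sanity check: (A − (2)·I) v_1 = (0, 0, 0, 0, 0)ᵀ = 0. ✓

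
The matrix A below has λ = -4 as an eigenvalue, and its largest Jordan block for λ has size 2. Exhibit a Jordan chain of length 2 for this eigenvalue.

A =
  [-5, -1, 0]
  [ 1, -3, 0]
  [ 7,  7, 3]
A Jordan chain for λ = -4 of length 2:
v_1 = (-1, 1, 0)ᵀ
v_2 = (1, 0, -1)ᵀ

Let N = A − (-4)·I. We want v_2 with N^2 v_2 = 0 but N^1 v_2 ≠ 0; then v_{j-1} := N · v_j for j = 2, …, 2.

Pick v_2 = (1, 0, -1)ᵀ.
Then v_1 = N · v_2 = (-1, 1, 0)ᵀ.

Sanity check: (A − (-4)·I) v_1 = (0, 0, 0)ᵀ = 0. ✓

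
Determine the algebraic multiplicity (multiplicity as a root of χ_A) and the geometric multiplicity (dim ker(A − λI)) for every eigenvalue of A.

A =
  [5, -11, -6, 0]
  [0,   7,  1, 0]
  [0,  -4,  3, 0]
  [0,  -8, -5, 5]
λ = 5: alg = 4, geom = 2

Step 1 — factor the characteristic polynomial to read off the algebraic multiplicities:
  χ_A(x) = (x - 5)^4

Step 2 — compute geometric multiplicities via the rank-nullity identity g(λ) = n − rank(A − λI):
  rank(A − (5)·I) = 2, so dim ker(A − (5)·I) = n − 2 = 2

Summary:
  λ = 5: algebraic multiplicity = 4, geometric multiplicity = 2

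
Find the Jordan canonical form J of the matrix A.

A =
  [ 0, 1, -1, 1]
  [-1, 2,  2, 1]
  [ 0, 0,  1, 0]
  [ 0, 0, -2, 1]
J_3(1) ⊕ J_1(1)

The characteristic polynomial is
  det(x·I − A) = x^4 - 4*x^3 + 6*x^2 - 4*x + 1 = (x - 1)^4

Eigenvalues and multiplicities (the geometric multiplicity of λ is n − rank(A − λI), which equals the number of Jordan blocks for λ):
  λ = 1: algebraic multiplicity = 4, geometric multiplicity = 2

Determining the block sizes for each eigenvalue:
  λ = 1: with am = 4 and gm = 2, the partition is not yet determined (e.g. several partitions of 4 into 2 parts exist). Let N = A − (1)·I. Computing rank(N^1) = 2, rank(N^2) = 1, rank(N^3) = 0; the number of blocks of size ≥ j is rank(N^{j−1}) − rank(N^j), giving [2, 1, 1]. So we have 1 block(s) of size 3, 1 block(s) of size 1 → block sizes [3, 1]

Assembling the blocks gives a Jordan form
J =
  [1, 1, 0, 0]
  [0, 1, 1, 0]
  [0, 0, 1, 0]
  [0, 0, 0, 1]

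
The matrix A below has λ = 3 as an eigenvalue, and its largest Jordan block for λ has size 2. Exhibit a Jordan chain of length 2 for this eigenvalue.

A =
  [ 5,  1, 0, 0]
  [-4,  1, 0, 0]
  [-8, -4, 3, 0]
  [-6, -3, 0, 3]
A Jordan chain for λ = 3 of length 2:
v_1 = (2, -4, -8, -6)ᵀ
v_2 = (1, 0, 0, 0)ᵀ

Let N = A − (3)·I. We want v_2 with N^2 v_2 = 0 but N^1 v_2 ≠ 0; then v_{j-1} := N · v_j for j = 2, …, 2.

Pick v_2 = (1, 0, 0, 0)ᵀ.
Then v_1 = N · v_2 = (2, -4, -8, -6)ᵀ.

Sanity check: (A − (3)·I) v_1 = (0, 0, 0, 0)ᵀ = 0. ✓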